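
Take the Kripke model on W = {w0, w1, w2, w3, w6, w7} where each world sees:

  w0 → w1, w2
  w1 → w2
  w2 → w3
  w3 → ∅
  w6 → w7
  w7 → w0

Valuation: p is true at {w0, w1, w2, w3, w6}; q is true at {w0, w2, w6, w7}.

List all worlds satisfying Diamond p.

{w0, w1, w2, w7}

w0: successors {w1, w2}; p there: w1:T, w2:T. ✓
w1: successors {w2}; p there: w2:T. ✓
w2: successors {w3}; p there: w3:T. ✓
w3: no successors, so Diamond p fails. ✗
w6: successors {w7}; p there: w7:F. ✗
w7: successors {w0}; p there: w0:T. ✓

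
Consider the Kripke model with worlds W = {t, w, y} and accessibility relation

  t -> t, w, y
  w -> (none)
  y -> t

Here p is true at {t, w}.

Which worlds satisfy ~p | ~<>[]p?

{w, y}

t: ~p is F, ~<>[]p is F. ✗
w: ~p is F, ~<>[]p is T. ✓
y: ~p is T, ~<>[]p is T. ✓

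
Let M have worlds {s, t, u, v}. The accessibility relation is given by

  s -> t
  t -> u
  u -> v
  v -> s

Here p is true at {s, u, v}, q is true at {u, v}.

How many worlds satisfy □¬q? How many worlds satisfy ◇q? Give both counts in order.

2 and 2

For □¬q:
s: successors {t}; ¬q there: t:T. ✓
t: successors {u}; ¬q there: u:F. ✗
u: successors {v}; ¬q there: v:F. ✗
v: successors {s}; ¬q there: s:T. ✓
— 2 worlds.
For ◇q:
s: successors {t}; q there: t:F. ✗
t: successors {u}; q there: u:T. ✓
u: successors {v}; q there: v:T. ✓
v: successors {s}; q there: s:F. ✗
— 2 worlds.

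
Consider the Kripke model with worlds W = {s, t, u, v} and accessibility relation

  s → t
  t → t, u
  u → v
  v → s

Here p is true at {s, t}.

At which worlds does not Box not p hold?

s: Box not p is F. ✓
t: Box not p is F. ✓
u: Box not p is T. ✗
v: Box not p is F. ✓

{s, t, v}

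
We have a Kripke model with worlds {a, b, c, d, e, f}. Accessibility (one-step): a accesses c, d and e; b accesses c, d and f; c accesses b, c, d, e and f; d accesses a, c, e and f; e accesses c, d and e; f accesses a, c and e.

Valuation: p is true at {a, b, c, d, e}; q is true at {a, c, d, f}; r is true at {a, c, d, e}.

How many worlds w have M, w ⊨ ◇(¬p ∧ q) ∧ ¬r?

1

a: ◇(¬p ∧ q) is F, ¬r is F. ✗
b: ◇(¬p ∧ q) is T, ¬r is T. ✓
c: ◇(¬p ∧ q) is T, ¬r is F. ✗
d: ◇(¬p ∧ q) is T, ¬r is F. ✗
e: ◇(¬p ∧ q) is F, ¬r is F. ✗
f: ◇(¬p ∧ q) is F, ¬r is T. ✗
Satisfying worlds: {b}.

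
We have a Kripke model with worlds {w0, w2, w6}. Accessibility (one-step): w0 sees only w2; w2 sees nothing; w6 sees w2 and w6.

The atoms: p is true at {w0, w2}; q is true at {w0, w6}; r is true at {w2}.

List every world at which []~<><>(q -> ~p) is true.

w0: successors {w2}; ~<><>(q -> ~p) there: w2:T. ✓
w2: no successors, so []~<><>(q -> ~p) holds vacuously. ✓
w6: successors {w2, w6}; ~<><>(q -> ~p) there: w2:T, w6:F. ✗

{w0, w2}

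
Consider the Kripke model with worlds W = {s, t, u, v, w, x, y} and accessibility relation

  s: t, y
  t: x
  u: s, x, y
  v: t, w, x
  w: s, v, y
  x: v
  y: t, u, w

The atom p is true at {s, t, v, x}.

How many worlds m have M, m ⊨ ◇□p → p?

s: ◇□p is T, p is T. ✓
t: ◇□p is T, p is T. ✓
u: ◇□p is T, p is F. ✗
v: ◇□p is T, p is T. ✓
w: ◇□p is F, p is F. ✓
x: ◇□p is F, p is T. ✓
y: ◇□p is T, p is F. ✗
Satisfying worlds: {s, t, v, w, x}.

5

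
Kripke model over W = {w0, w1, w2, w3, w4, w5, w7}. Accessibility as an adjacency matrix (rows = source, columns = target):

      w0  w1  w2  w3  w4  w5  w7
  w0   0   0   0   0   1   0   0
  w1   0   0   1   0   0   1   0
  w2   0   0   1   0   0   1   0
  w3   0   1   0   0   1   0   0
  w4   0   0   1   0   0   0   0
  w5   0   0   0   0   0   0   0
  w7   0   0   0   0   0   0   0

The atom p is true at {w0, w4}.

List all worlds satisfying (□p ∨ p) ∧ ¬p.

w0: □p ∨ p is T, ¬p is F. ✗
w1: □p ∨ p is F, ¬p is T. ✗
w2: □p ∨ p is F, ¬p is T. ✗
w3: □p ∨ p is F, ¬p is T. ✗
w4: □p ∨ p is T, ¬p is F. ✗
w5: □p ∨ p is T, ¬p is T. ✓
w7: □p ∨ p is T, ¬p is T. ✓

{w5, w7}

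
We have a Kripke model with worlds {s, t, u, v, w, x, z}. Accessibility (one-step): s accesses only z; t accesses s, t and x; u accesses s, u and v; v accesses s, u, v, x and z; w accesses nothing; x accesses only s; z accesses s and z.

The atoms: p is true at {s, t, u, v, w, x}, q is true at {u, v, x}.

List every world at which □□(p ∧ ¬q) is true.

{w}

s: successors {z}; □(p ∧ ¬q) there: z:F. ✗
t: successors {s, t, x}; □(p ∧ ¬q) there: s:F, t:F, x:T. ✗
u: successors {s, u, v}; □(p ∧ ¬q) there: s:F, u:F, v:F. ✗
v: successors {s, u, v, x, z}; □(p ∧ ¬q) there: s:F, u:F, v:F, x:T, z:F. ✗
w: no successors, so □□(p ∧ ¬q) holds vacuously. ✓
x: successors {s}; □(p ∧ ¬q) there: s:F. ✗
z: successors {s, z}; □(p ∧ ¬q) there: s:F, z:F. ✗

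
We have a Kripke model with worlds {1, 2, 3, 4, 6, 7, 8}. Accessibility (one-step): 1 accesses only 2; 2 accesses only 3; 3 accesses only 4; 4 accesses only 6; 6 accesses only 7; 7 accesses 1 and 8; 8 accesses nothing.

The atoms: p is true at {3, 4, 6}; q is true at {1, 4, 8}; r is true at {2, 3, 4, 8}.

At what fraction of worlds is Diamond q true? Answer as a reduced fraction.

1: successors {2}; q there: 2:F. ✗
2: successors {3}; q there: 3:F. ✗
3: successors {4}; q there: 4:T. ✓
4: successors {6}; q there: 6:F. ✗
6: successors {7}; q there: 7:F. ✗
7: successors {1, 8}; q there: 1:T, 8:T. ✓
8: no successors, so Diamond q fails. ✗
That's 2 of 7 worlds, so 2/7.

2/7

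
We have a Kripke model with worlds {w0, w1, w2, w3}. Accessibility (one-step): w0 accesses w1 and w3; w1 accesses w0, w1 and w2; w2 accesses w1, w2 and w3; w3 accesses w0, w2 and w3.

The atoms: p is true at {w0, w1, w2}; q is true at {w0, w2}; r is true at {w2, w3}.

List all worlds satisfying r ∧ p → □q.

w0: r ∧ p is F, □q is F. ✓
w1: r ∧ p is F, □q is F. ✓
w2: r ∧ p is T, □q is F. ✗
w3: r ∧ p is F, □q is F. ✓

{w0, w1, w3}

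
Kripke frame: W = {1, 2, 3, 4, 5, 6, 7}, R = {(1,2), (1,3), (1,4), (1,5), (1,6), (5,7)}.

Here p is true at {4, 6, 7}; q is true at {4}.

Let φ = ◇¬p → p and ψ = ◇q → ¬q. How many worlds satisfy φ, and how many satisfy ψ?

6 and 7

For ◇¬p → p:
1: ◇¬p is T, p is F. ✗
2: ◇¬p is F, p is F. ✓
3: ◇¬p is F, p is F. ✓
4: ◇¬p is F, p is T. ✓
5: ◇¬p is F, p is F. ✓
6: ◇¬p is F, p is T. ✓
7: ◇¬p is F, p is T. ✓
— 6 worlds.
For ◇q → ¬q:
1: ◇q is T, ¬q is T. ✓
2: ◇q is F, ¬q is T. ✓
3: ◇q is F, ¬q is T. ✓
4: ◇q is F, ¬q is F. ✓
5: ◇q is F, ¬q is T. ✓
6: ◇q is F, ¬q is T. ✓
7: ◇q is F, ¬q is T. ✓
— 7 worlds.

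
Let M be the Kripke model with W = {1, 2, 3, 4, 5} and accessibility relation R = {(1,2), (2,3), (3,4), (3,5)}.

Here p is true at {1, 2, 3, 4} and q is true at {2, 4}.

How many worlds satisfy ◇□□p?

2

1: successors {2}; □□p there: 2:F. ✗
2: successors {3}; □□p there: 3:T. ✓
3: successors {4, 5}; □□p there: 4:T, 5:T. ✓
4: no successors, so ◇□□p fails. ✗
5: no successors, so ◇□□p fails. ✗
Satisfying worlds: {2, 3}.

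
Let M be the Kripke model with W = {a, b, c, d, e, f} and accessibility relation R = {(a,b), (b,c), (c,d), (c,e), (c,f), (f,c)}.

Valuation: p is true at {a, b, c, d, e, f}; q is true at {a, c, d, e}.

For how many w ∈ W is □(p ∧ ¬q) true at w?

3

a: successors {b}; p ∧ ¬q there: b:T. ✓
b: successors {c}; p ∧ ¬q there: c:F. ✗
c: successors {d, e, f}; p ∧ ¬q there: d:F, e:F, f:T. ✗
d: no successors, so □(p ∧ ¬q) holds vacuously. ✓
e: no successors, so □(p ∧ ¬q) holds vacuously. ✓
f: successors {c}; p ∧ ¬q there: c:F. ✗
Satisfying worlds: {a, d, e}.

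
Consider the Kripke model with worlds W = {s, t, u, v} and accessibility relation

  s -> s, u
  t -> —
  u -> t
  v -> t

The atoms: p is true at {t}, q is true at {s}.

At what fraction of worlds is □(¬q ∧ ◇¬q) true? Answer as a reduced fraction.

s: successors {s, u}; ¬q ∧ ◇¬q there: s:F, u:T. ✗
t: no successors, so □(¬q ∧ ◇¬q) holds vacuously. ✓
u: successors {t}; ¬q ∧ ◇¬q there: t:F. ✗
v: successors {t}; ¬q ∧ ◇¬q there: t:F. ✗
That's 1 of 4 worlds, so 1/4.

1/4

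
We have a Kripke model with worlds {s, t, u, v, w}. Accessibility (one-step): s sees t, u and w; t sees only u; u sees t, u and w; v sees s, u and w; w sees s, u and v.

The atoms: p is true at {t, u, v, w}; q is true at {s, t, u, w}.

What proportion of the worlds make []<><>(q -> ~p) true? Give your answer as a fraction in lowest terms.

3/5

s: successors {t, u, w}; <><>(q -> ~p) there: t:F, u:T, w:T. ✗
t: successors {u}; <><>(q -> ~p) there: u:T. ✓
u: successors {t, u, w}; <><>(q -> ~p) there: t:F, u:T, w:T. ✗
v: successors {s, u, w}; <><>(q -> ~p) there: s:T, u:T, w:T. ✓
w: successors {s, u, v}; <><>(q -> ~p) there: s:T, u:T, v:T. ✓
That's 3 of 5 worlds, so 3/5.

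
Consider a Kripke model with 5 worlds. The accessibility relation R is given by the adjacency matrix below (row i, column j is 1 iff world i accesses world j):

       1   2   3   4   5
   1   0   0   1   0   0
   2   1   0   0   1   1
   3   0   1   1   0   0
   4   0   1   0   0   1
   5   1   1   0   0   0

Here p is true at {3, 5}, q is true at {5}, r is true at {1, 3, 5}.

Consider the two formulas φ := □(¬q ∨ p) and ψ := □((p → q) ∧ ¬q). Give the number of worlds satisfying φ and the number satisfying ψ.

5 and 1

For □(¬q ∨ p):
1: successors {3}; ¬q ∨ p there: 3:T. ✓
2: successors {1, 4, 5}; ¬q ∨ p there: 1:T, 4:T, 5:T. ✓
3: successors {2, 3}; ¬q ∨ p there: 2:T, 3:T. ✓
4: successors {2, 5}; ¬q ∨ p there: 2:T, 5:T. ✓
5: successors {1, 2}; ¬q ∨ p there: 1:T, 2:T. ✓
— 5 worlds.
For □((p → q) ∧ ¬q):
1: successors {3}; (p → q) ∧ ¬q there: 3:F. ✗
2: successors {1, 4, 5}; (p → q) ∧ ¬q there: 1:T, 4:T, 5:F. ✗
3: successors {2, 3}; (p → q) ∧ ¬q there: 2:T, 3:F. ✗
4: successors {2, 5}; (p → q) ∧ ¬q there: 2:T, 5:F. ✗
5: successors {1, 2}; (p → q) ∧ ¬q there: 1:T, 2:T. ✓
— 1 world.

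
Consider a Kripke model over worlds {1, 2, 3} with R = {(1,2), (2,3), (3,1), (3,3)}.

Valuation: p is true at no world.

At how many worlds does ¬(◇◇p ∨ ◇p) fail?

1: ◇◇p ∨ ◇p is F. ✓
2: ◇◇p ∨ ◇p is F. ✓
3: ◇◇p ∨ ◇p is F. ✓
Satisfying worlds: {1, 2, 3}.
So ¬(◇◇p ∨ ◇p) fails at the other 0 worlds.

0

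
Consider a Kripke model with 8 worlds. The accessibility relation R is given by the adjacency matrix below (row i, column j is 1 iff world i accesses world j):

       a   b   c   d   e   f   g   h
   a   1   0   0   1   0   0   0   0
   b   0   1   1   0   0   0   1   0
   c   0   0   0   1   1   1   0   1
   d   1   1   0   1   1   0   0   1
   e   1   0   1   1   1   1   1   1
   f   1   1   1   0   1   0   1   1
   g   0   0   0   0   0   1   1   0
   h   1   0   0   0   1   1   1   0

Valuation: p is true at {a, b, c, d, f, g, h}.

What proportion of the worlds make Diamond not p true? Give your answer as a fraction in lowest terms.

a: successors {a, d}; not p there: a:F, d:F. ✗
b: successors {b, c, g}; not p there: b:F, c:F, g:F. ✗
c: successors {d, e, f, h}; not p there: d:F, e:T, f:F, h:F. ✓
d: successors {a, b, d, e, h}; not p there: a:F, b:F, d:F, e:T, h:F. ✓
e: successors {a, c, d, e, f, g, h}; not p there: a:F, c:F, d:F, e:T, f:F, g:F, h:F. ✓
f: successors {a, b, c, e, g, h}; not p there: a:F, b:F, c:F, e:T, g:F, h:F. ✓
g: successors {f, g}; not p there: f:F, g:F. ✗
h: successors {a, e, f, g}; not p there: a:F, e:T, f:F, g:F. ✓
That's 5 of 8 worlds, so 5/8.

5/8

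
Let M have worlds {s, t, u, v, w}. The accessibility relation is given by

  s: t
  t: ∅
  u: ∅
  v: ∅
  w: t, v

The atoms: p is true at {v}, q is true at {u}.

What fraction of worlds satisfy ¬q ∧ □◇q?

s: ¬q is T, □◇q is F. ✗
t: ¬q is T, □◇q is T. ✓
u: ¬q is F, □◇q is T. ✗
v: ¬q is T, □◇q is T. ✓
w: ¬q is T, □◇q is F. ✗
That's 2 of 5 worlds, so 2/5.

2/5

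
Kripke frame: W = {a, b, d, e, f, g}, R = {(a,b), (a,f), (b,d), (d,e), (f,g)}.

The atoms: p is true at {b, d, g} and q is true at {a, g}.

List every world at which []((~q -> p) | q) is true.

{b, e, f, g}

a: successors {b, f}; (~q -> p) | q there: b:T, f:F. ✗
b: successors {d}; (~q -> p) | q there: d:T. ✓
d: successors {e}; (~q -> p) | q there: e:F. ✗
e: no successors, so []((~q -> p) | q) holds vacuously. ✓
f: successors {g}; (~q -> p) | q there: g:T. ✓
g: no successors, so []((~q -> p) | q) holds vacuously. ✓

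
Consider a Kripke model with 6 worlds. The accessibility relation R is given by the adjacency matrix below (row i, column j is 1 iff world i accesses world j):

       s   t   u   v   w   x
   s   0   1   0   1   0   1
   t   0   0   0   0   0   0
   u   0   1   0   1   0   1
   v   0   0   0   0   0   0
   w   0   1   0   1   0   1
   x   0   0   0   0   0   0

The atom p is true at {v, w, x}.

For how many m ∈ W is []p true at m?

3

s: successors {t, v, x}; p there: t:F, v:T, x:T. ✗
t: no successors, so []p holds vacuously. ✓
u: successors {t, v, x}; p there: t:F, v:T, x:T. ✗
v: no successors, so []p holds vacuously. ✓
w: successors {t, v, x}; p there: t:F, v:T, x:T. ✗
x: no successors, so []p holds vacuously. ✓
Satisfying worlds: {t, v, x}.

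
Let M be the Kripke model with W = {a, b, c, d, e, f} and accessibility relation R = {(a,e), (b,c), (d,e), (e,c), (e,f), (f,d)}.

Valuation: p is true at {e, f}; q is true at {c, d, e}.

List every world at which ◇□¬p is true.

a: successors {e}; □¬p there: e:F. ✗
b: successors {c}; □¬p there: c:T. ✓
c: no successors, so ◇□¬p fails. ✗
d: successors {e}; □¬p there: e:F. ✗
e: successors {c, f}; □¬p there: c:T, f:T. ✓
f: successors {d}; □¬p there: d:F. ✗

{b, e}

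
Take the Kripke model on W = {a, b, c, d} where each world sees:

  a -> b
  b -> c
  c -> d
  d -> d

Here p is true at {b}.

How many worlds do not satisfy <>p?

3

a: successors {b}; p there: b:T. ✓
b: successors {c}; p there: c:F. ✗
c: successors {d}; p there: d:F. ✗
d: successors {d}; p there: d:F. ✗
Satisfying worlds: {a}.
So <>p fails at the other 3 worlds.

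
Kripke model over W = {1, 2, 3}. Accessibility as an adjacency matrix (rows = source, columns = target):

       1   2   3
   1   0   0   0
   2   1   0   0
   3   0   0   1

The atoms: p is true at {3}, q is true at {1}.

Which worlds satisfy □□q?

1: no successors, so □□q holds vacuously. ✓
2: successors {1}; □q there: 1:T. ✓
3: successors {3}; □q there: 3:F. ✗

{1, 2}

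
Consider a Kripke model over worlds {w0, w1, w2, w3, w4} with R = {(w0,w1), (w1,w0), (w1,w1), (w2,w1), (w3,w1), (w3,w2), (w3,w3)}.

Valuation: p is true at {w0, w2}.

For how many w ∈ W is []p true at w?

1

w0: successors {w1}; p there: w1:F. ✗
w1: successors {w0, w1}; p there: w0:T, w1:F. ✗
w2: successors {w1}; p there: w1:F. ✗
w3: successors {w1, w2, w3}; p there: w1:F, w2:T, w3:F. ✗
w4: no successors, so []p holds vacuously. ✓
Satisfying worlds: {w4}.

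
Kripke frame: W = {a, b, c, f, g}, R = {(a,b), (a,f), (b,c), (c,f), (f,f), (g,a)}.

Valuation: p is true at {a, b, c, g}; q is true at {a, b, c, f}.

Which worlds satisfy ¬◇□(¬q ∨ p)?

{b, c, f, g}

a: ◇□(¬q ∨ p) is T. ✗
b: ◇□(¬q ∨ p) is F. ✓
c: ◇□(¬q ∨ p) is F. ✓
f: ◇□(¬q ∨ p) is F. ✓
g: ◇□(¬q ∨ p) is F. ✓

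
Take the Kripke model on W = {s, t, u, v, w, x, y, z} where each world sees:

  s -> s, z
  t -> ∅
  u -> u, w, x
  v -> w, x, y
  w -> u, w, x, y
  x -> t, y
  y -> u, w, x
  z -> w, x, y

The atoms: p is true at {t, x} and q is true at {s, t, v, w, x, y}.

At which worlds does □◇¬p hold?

s: successors {s, z}; ◇¬p there: s:T, z:T. ✓
t: no successors, so □◇¬p holds vacuously. ✓
u: successors {u, w, x}; ◇¬p there: u:T, w:T, x:T. ✓
v: successors {w, x, y}; ◇¬p there: w:T, x:T, y:T. ✓
w: successors {u, w, x, y}; ◇¬p there: u:T, w:T, x:T, y:T. ✓
x: successors {t, y}; ◇¬p there: t:F, y:T. ✗
y: successors {u, w, x}; ◇¬p there: u:T, w:T, x:T. ✓
z: successors {w, x, y}; ◇¬p there: w:T, x:T, y:T. ✓

{s, t, u, v, w, y, z}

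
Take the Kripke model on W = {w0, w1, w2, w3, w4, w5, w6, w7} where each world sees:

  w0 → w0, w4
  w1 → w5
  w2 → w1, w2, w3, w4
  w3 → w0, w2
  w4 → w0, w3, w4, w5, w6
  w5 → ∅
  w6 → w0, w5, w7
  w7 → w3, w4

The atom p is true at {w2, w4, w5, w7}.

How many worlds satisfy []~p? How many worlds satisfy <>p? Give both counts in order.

For []~p:
w0: successors {w0, w4}; ~p there: w0:T, w4:F. ✗
w1: successors {w5}; ~p there: w5:F. ✗
w2: successors {w1, w2, w3, w4}; ~p there: w1:T, w2:F, w3:T, w4:F. ✗
w3: successors {w0, w2}; ~p there: w0:T, w2:F. ✗
w4: successors {w0, w3, w4, w5, w6}; ~p there: w0:T, w3:T, w4:F, w5:F, w6:T. ✗
w5: no successors, so []~p holds vacuously. ✓
w6: successors {w0, w5, w7}; ~p there: w0:T, w5:F, w7:F. ✗
w7: successors {w3, w4}; ~p there: w3:T, w4:F. ✗
— 1 world.
For <>p:
w0: successors {w0, w4}; p there: w0:F, w4:T. ✓
w1: successors {w5}; p there: w5:T. ✓
w2: successors {w1, w2, w3, w4}; p there: w1:F, w2:T, w3:F, w4:T. ✓
w3: successors {w0, w2}; p there: w0:F, w2:T. ✓
w4: successors {w0, w3, w4, w5, w6}; p there: w0:F, w3:F, w4:T, w5:T, w6:F. ✓
w5: no successors, so <>p fails. ✗
w6: successors {w0, w5, w7}; p there: w0:F, w5:T, w7:T. ✓
w7: successors {w3, w4}; p there: w3:F, w4:T. ✓
— 7 worlds.

1 and 7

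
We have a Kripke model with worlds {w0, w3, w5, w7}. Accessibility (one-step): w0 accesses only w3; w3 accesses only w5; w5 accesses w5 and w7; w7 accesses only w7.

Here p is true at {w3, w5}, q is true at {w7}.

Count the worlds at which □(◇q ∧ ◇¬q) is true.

1

w0: successors {w3}; ◇q ∧ ◇¬q there: w3:F. ✗
w3: successors {w5}; ◇q ∧ ◇¬q there: w5:T. ✓
w5: successors {w5, w7}; ◇q ∧ ◇¬q there: w5:T, w7:F. ✗
w7: successors {w7}; ◇q ∧ ◇¬q there: w7:F. ✗
Satisfying worlds: {w3}.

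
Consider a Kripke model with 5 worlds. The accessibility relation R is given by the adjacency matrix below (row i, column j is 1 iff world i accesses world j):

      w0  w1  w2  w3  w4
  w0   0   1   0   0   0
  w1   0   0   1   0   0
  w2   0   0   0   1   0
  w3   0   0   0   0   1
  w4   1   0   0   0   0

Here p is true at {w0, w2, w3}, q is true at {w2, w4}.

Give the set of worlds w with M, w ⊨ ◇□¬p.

{w2, w4}

w0: successors {w1}; □¬p there: w1:F. ✗
w1: successors {w2}; □¬p there: w2:F. ✗
w2: successors {w3}; □¬p there: w3:T. ✓
w3: successors {w4}; □¬p there: w4:F. ✗
w4: successors {w0}; □¬p there: w0:T. ✓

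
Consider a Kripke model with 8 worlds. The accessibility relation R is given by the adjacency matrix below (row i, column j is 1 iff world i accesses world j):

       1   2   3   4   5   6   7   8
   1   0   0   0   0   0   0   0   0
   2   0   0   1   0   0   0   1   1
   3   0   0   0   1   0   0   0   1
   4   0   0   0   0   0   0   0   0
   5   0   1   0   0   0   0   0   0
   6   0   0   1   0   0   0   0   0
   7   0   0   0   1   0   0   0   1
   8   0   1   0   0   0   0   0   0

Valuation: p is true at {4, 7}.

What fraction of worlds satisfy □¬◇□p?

1: no successors, so □¬◇□p holds vacuously. ✓
2: successors {3, 7, 8}; ¬◇□p there: 3:F, 7:F, 8:T. ✗
3: successors {4, 8}; ¬◇□p there: 4:T, 8:T. ✓
4: no successors, so □¬◇□p holds vacuously. ✓
5: successors {2}; ¬◇□p there: 2:T. ✓
6: successors {3}; ¬◇□p there: 3:F. ✗
7: successors {4, 8}; ¬◇□p there: 4:T, 8:T. ✓
8: successors {2}; ¬◇□p there: 2:T. ✓
That's 6 of 8 worlds, so 6/8 = 3/4.

3/4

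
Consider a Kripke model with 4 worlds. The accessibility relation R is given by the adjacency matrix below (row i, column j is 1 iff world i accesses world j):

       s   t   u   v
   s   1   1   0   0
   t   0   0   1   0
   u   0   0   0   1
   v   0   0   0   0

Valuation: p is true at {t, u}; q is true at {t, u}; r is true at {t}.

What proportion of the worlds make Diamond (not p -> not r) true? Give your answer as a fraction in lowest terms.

s: successors {s, t}; not p -> not r there: s:T, t:T. ✓
t: successors {u}; not p -> not r there: u:T. ✓
u: successors {v}; not p -> not r there: v:T. ✓
v: no successors, so Diamond (not p -> not r) fails. ✗
That's 3 of 4 worlds, so 3/4.

3/4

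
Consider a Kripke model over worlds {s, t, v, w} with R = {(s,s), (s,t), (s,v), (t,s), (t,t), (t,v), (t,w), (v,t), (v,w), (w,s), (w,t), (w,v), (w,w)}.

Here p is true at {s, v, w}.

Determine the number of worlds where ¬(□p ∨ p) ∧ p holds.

0

s: ¬(□p ∨ p) is F, p is T. ✗
t: ¬(□p ∨ p) is T, p is F. ✗
v: ¬(□p ∨ p) is F, p is T. ✗
w: ¬(□p ∨ p) is F, p is T. ✗
Satisfying worlds: ∅.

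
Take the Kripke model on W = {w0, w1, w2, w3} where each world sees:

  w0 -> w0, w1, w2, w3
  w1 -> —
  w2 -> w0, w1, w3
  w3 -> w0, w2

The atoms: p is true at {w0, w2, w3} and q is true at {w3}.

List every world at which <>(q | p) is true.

w0: successors {w0, w1, w2, w3}; q | p there: w0:T, w1:F, w2:T, w3:T. ✓
w1: no successors, so <>(q | p) fails. ✗
w2: successors {w0, w1, w3}; q | p there: w0:T, w1:F, w3:T. ✓
w3: successors {w0, w2}; q | p there: w0:T, w2:T. ✓

{w0, w2, w3}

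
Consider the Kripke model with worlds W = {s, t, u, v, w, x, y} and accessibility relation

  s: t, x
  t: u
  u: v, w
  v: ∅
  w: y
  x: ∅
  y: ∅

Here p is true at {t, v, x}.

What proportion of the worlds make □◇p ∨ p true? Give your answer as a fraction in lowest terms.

s: □◇p is F, p is F. ✗
t: □◇p is T, p is T. ✓
u: □◇p is F, p is F. ✗
v: □◇p is T, p is T. ✓
w: □◇p is F, p is F. ✗
x: □◇p is T, p is T. ✓
y: □◇p is T, p is F. ✓
That's 4 of 7 worlds, so 4/7.

4/7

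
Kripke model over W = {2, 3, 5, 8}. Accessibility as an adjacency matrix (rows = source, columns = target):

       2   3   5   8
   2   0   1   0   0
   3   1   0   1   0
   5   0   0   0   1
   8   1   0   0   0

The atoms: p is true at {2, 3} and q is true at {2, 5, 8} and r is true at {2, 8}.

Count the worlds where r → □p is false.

0

2: r is T, □p is T. ✓
3: r is F, □p is F. ✓
5: r is F, □p is F. ✓
8: r is T, □p is T. ✓
Satisfying worlds: {2, 3, 5, 8}.
So r → □p fails at the other 0 worlds.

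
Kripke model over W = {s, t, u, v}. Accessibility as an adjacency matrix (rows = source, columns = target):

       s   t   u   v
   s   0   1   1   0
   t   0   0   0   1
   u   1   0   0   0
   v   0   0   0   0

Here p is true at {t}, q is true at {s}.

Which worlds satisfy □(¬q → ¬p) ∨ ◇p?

{s, t, u, v}

s: □(¬q → ¬p) is F, ◇p is T. ✓
t: □(¬q → ¬p) is T, ◇p is F. ✓
u: □(¬q → ¬p) is T, ◇p is F. ✓
v: □(¬q → ¬p) is T, ◇p is F. ✓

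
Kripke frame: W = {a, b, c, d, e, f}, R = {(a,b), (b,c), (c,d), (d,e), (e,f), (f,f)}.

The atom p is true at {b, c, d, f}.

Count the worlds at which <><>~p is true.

1

a: successors {b}; <>~p there: b:F. ✗
b: successors {c}; <>~p there: c:F. ✗
c: successors {d}; <>~p there: d:T. ✓
d: successors {e}; <>~p there: e:F. ✗
e: successors {f}; <>~p there: f:F. ✗
f: successors {f}; <>~p there: f:F. ✗
Satisfying worlds: {c}.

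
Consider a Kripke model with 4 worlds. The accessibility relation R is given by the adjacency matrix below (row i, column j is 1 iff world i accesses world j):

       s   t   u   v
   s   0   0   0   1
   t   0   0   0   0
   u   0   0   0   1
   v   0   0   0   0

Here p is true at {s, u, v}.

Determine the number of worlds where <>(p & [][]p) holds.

s: successors {v}; p & [][]p there: v:T. ✓
t: no successors, so <>(p & [][]p) fails. ✗
u: successors {v}; p & [][]p there: v:T. ✓
v: no successors, so <>(p & [][]p) fails. ✗
Satisfying worlds: {s, u}.

2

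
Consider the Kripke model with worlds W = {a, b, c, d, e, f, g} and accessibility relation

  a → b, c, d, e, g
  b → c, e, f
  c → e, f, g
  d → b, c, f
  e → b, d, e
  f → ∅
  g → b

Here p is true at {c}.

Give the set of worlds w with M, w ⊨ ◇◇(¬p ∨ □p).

a: successors {b, c, d, e, g}; ◇(¬p ∨ □p) there: b:T, c:T, d:T, e:T, g:T. ✓
b: successors {c, e, f}; ◇(¬p ∨ □p) there: c:T, e:T, f:F. ✓
c: successors {e, f, g}; ◇(¬p ∨ □p) there: e:T, f:F, g:T. ✓
d: successors {b, c, f}; ◇(¬p ∨ □p) there: b:T, c:T, f:F. ✓
e: successors {b, d, e}; ◇(¬p ∨ □p) there: b:T, d:T, e:T. ✓
f: no successors, so ◇◇(¬p ∨ □p) fails. ✗
g: successors {b}; ◇(¬p ∨ □p) there: b:T. ✓

{a, b, c, d, e, g}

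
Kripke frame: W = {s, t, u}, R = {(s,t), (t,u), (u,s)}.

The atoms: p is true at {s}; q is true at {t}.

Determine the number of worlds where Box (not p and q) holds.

1

s: successors {t}; not p and q there: t:T. ✓
t: successors {u}; not p and q there: u:F. ✗
u: successors {s}; not p and q there: s:F. ✗
Satisfying worlds: {s}.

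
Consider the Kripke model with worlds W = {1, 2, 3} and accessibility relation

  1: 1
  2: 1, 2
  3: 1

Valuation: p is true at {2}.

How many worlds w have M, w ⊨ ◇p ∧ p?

1: ◇p is F, p is F. ✗
2: ◇p is T, p is T. ✓
3: ◇p is F, p is F. ✗
Satisfying worlds: {2}.

1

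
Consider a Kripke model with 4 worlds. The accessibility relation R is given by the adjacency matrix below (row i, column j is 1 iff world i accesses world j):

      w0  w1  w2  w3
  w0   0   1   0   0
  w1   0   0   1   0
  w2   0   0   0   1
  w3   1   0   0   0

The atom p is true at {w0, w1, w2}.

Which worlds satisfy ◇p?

w0: successors {w1}; p there: w1:T. ✓
w1: successors {w2}; p there: w2:T. ✓
w2: successors {w3}; p there: w3:F. ✗
w3: successors {w0}; p there: w0:T. ✓

{w0, w1, w3}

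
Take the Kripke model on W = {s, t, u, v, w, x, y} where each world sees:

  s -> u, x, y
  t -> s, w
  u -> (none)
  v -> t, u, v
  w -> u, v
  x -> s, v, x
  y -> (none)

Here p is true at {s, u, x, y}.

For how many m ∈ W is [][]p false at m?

s: successors {u, x, y}; []p there: u:T, x:F, y:T. ✗
t: successors {s, w}; []p there: s:T, w:F. ✗
u: no successors, so [][]p holds vacuously. ✓
v: successors {t, u, v}; []p there: t:F, u:T, v:F. ✗
w: successors {u, v}; []p there: u:T, v:F. ✗
x: successors {s, v, x}; []p there: s:T, v:F, x:F. ✗
y: no successors, so [][]p holds vacuously. ✓
Satisfying worlds: {u, y}.
So [][]p fails at the other 5 worlds.

5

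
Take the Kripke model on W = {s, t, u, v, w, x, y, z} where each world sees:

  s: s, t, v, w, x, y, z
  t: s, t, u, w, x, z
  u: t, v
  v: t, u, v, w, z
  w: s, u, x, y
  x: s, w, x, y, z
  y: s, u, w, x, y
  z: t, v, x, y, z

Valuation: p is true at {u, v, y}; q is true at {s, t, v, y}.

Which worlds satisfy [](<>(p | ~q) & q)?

s: successors {s, t, v, w, x, y, z}; <>(p | ~q) & q there: s:T, t:T, v:T, w:F, x:F, y:T, z:F. ✗
t: successors {s, t, u, w, x, z}; <>(p | ~q) & q there: s:T, t:T, u:F, w:F, x:F, z:F. ✗
u: successors {t, v}; <>(p | ~q) & q there: t:T, v:T. ✓
v: successors {t, u, v, w, z}; <>(p | ~q) & q there: t:T, u:F, v:T, w:F, z:F. ✗
w: successors {s, u, x, y}; <>(p | ~q) & q there: s:T, u:F, x:F, y:T. ✗
x: successors {s, w, x, y, z}; <>(p | ~q) & q there: s:T, w:F, x:F, y:T, z:F. ✗
y: successors {s, u, w, x, y}; <>(p | ~q) & q there: s:T, u:F, w:F, x:F, y:T. ✗
z: successors {t, v, x, y, z}; <>(p | ~q) & q there: t:T, v:T, x:F, y:T, z:F. ✗

{u}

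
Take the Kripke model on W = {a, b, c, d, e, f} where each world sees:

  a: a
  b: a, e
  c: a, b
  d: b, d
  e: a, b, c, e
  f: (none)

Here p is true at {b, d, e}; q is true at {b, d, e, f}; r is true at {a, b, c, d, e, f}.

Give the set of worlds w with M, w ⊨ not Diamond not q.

{d, f}

a: Diamond not q is T. ✗
b: Diamond not q is T. ✗
c: Diamond not q is T. ✗
d: Diamond not q is F. ✓
e: Diamond not q is T. ✗
f: Diamond not q is F. ✓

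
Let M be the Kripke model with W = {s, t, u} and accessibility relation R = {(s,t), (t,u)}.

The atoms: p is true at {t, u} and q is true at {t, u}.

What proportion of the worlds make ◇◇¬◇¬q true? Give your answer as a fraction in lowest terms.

1/3

s: successors {t}; ◇¬◇¬q there: t:T. ✓
t: successors {u}; ◇¬◇¬q there: u:F. ✗
u: no successors, so ◇◇¬◇¬q fails. ✗
That's 1 of 3 worlds, so 1/3.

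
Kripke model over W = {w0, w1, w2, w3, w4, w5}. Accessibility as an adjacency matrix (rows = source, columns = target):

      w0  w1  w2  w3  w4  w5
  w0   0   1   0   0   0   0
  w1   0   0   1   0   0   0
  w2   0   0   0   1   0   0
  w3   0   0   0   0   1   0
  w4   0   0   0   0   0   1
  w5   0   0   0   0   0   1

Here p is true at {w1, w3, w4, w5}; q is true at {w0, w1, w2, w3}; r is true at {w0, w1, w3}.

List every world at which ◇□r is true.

{w1}

w0: successors {w1}; □r there: w1:F. ✗
w1: successors {w2}; □r there: w2:T. ✓
w2: successors {w3}; □r there: w3:F. ✗
w3: successors {w4}; □r there: w4:F. ✗
w4: successors {w5}; □r there: w5:F. ✗
w5: successors {w5}; □r there: w5:F. ✗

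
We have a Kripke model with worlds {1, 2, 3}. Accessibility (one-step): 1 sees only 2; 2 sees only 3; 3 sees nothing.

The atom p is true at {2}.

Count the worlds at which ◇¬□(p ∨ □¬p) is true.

1: successors {2}; ¬□(p ∨ □¬p) there: 2:F. ✗
2: successors {3}; ¬□(p ∨ □¬p) there: 3:F. ✗
3: no successors, so ◇¬□(p ∨ □¬p) fails. ✗
Satisfying worlds: ∅.

0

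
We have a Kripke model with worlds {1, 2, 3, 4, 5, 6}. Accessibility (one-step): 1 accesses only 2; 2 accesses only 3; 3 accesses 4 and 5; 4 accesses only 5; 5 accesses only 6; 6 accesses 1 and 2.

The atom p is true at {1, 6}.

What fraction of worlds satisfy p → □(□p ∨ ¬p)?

5/6

1: p is T, □(□p ∨ ¬p) is T. ✓
2: p is F, □(□p ∨ ¬p) is T. ✓
3: p is F, □(□p ∨ ¬p) is T. ✓
4: p is F, □(□p ∨ ¬p) is T. ✓
5: p is F, □(□p ∨ ¬p) is F. ✓
6: p is T, □(□p ∨ ¬p) is F. ✗
That's 5 of 6 worlds, so 5/6.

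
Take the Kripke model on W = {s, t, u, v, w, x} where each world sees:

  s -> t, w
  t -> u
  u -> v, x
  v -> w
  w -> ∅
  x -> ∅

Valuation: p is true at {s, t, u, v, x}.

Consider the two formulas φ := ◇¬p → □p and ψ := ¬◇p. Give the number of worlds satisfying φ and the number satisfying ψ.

4 and 3

For ◇¬p → □p:
s: ◇¬p is T, □p is F. ✗
t: ◇¬p is F, □p is T. ✓
u: ◇¬p is F, □p is T. ✓
v: ◇¬p is T, □p is F. ✗
w: ◇¬p is F, □p is T. ✓
x: ◇¬p is F, □p is T. ✓
— 4 worlds.
For ¬◇p:
s: ◇p is T. ✗
t: ◇p is T. ✗
u: ◇p is T. ✗
v: ◇p is F. ✓
w: ◇p is F. ✓
x: ◇p is F. ✓
— 3 worlds.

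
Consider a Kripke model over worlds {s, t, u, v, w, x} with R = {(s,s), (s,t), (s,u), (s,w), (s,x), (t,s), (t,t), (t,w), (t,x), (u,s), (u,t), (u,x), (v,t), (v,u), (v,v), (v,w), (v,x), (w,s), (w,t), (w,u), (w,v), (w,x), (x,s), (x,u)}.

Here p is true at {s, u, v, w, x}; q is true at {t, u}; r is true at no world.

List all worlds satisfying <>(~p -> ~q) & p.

{s, u, v, w, x}

s: <>(~p -> ~q) is T, p is T. ✓
t: <>(~p -> ~q) is T, p is F. ✗
u: <>(~p -> ~q) is T, p is T. ✓
v: <>(~p -> ~q) is T, p is T. ✓
w: <>(~p -> ~q) is T, p is T. ✓
x: <>(~p -> ~q) is T, p is T. ✓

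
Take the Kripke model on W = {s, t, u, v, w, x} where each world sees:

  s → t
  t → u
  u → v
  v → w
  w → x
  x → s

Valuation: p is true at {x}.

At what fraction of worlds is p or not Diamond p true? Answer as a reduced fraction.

5/6

s: p is F, not Diamond p is T. ✓
t: p is F, not Diamond p is T. ✓
u: p is F, not Diamond p is T. ✓
v: p is F, not Diamond p is T. ✓
w: p is F, not Diamond p is F. ✗
x: p is T, not Diamond p is T. ✓
That's 5 of 6 worlds, so 5/6.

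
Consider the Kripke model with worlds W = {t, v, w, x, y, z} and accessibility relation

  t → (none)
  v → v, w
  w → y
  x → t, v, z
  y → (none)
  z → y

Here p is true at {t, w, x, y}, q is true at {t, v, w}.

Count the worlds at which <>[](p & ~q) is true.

4

t: no successors, so <>[](p & ~q) fails. ✗
v: successors {v, w}; [](p & ~q) there: v:F, w:T. ✓
w: successors {y}; [](p & ~q) there: y:T. ✓
x: successors {t, v, z}; [](p & ~q) there: t:T, v:F, z:T. ✓
y: no successors, so <>[](p & ~q) fails. ✗
z: successors {y}; [](p & ~q) there: y:T. ✓
Satisfying worlds: {v, w, x, z}.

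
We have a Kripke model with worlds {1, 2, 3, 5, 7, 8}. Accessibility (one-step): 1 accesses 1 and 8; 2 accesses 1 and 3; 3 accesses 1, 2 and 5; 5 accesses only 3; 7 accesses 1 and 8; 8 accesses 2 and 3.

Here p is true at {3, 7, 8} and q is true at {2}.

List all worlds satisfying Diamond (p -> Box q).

{1, 2, 3, 7, 8}

1: successors {1, 8}; p -> Box q there: 1:T, 8:F. ✓
2: successors {1, 3}; p -> Box q there: 1:T, 3:F. ✓
3: successors {1, 2, 5}; p -> Box q there: 1:T, 2:T, 5:T. ✓
5: successors {3}; p -> Box q there: 3:F. ✗
7: successors {1, 8}; p -> Box q there: 1:T, 8:F. ✓
8: successors {2, 3}; p -> Box q there: 2:T, 3:F. ✓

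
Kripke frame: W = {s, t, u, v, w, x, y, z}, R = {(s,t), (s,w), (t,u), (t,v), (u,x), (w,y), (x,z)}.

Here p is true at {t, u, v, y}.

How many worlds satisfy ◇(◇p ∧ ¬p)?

1

s: successors {t, w}; ◇p ∧ ¬p there: t:F, w:T. ✓
t: successors {u, v}; ◇p ∧ ¬p there: u:F, v:F. ✗
u: successors {x}; ◇p ∧ ¬p there: x:F. ✗
v: no successors, so ◇(◇p ∧ ¬p) fails. ✗
w: successors {y}; ◇p ∧ ¬p there: y:F. ✗
x: successors {z}; ◇p ∧ ¬p there: z:F. ✗
y: no successors, so ◇(◇p ∧ ¬p) fails. ✗
z: no successors, so ◇(◇p ∧ ¬p) fails. ✗
Satisfying worlds: {s}.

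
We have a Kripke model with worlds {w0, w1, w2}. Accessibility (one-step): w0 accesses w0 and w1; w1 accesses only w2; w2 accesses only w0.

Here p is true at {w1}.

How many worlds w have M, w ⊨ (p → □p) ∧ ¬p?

2

w0: p → □p is T, ¬p is T. ✓
w1: p → □p is F, ¬p is F. ✗
w2: p → □p is T, ¬p is T. ✓
Satisfying worlds: {w0, w2}.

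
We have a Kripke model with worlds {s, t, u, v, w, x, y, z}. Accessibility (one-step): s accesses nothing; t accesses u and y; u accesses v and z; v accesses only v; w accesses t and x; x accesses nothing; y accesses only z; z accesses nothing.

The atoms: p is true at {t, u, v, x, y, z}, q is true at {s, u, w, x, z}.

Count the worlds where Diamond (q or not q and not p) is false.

4

s: no successors, so Diamond (q or not q and not p) fails. ✗
t: successors {u, y}; q or not q and not p there: u:T, y:F. ✓
u: successors {v, z}; q or not q and not p there: v:F, z:T. ✓
v: successors {v}; q or not q and not p there: v:F. ✗
w: successors {t, x}; q or not q and not p there: t:F, x:T. ✓
x: no successors, so Diamond (q or not q and not p) fails. ✗
y: successors {z}; q or not q and not p there: z:T. ✓
z: no successors, so Diamond (q or not q and not p) fails. ✗
Satisfying worlds: {t, u, w, y}.
So Diamond (q or not q and not p) fails at the other 4 worlds.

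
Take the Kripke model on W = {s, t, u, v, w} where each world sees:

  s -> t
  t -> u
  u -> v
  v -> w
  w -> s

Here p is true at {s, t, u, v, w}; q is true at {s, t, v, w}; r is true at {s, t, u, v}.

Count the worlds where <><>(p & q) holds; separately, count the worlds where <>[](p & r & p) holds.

For <><>(p & q):
s: successors {t}; <>(p & q) there: t:F. ✗
t: successors {u}; <>(p & q) there: u:T. ✓
u: successors {v}; <>(p & q) there: v:T. ✓
v: successors {w}; <>(p & q) there: w:T. ✓
w: successors {s}; <>(p & q) there: s:T. ✓
— 4 worlds.
For <>[](p & r & p):
s: successors {t}; [](p & r & p) there: t:T. ✓
t: successors {u}; [](p & r & p) there: u:T. ✓
u: successors {v}; [](p & r & p) there: v:F. ✗
v: successors {w}; [](p & r & p) there: w:T. ✓
w: successors {s}; [](p & r & p) there: s:T. ✓
— 4 worlds.

4 and 4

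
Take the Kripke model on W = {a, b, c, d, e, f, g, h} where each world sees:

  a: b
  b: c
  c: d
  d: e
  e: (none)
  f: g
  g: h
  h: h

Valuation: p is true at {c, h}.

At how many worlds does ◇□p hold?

5

a: successors {b}; □p there: b:T. ✓
b: successors {c}; □p there: c:F. ✗
c: successors {d}; □p there: d:F. ✗
d: successors {e}; □p there: e:T. ✓
e: no successors, so ◇□p fails. ✗
f: successors {g}; □p there: g:T. ✓
g: successors {h}; □p there: h:T. ✓
h: successors {h}; □p there: h:T. ✓
Satisfying worlds: {a, d, f, g, h}.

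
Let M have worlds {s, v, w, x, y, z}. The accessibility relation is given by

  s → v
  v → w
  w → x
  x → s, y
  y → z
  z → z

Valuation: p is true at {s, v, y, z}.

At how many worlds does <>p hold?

s: successors {v}; p there: v:T. ✓
v: successors {w}; p there: w:F. ✗
w: successors {x}; p there: x:F. ✗
x: successors {s, y}; p there: s:T, y:T. ✓
y: successors {z}; p there: z:T. ✓
z: successors {z}; p there: z:T. ✓
Satisfying worlds: {s, x, y, z}.

4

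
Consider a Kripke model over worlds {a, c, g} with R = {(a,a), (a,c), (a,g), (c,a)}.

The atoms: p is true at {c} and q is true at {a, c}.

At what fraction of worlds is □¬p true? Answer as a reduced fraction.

2/3

a: successors {a, c, g}; ¬p there: a:T, c:F, g:T. ✗
c: successors {a}; ¬p there: a:T. ✓
g: no successors, so □¬p holds vacuously. ✓
That's 2 of 3 worlds, so 2/3.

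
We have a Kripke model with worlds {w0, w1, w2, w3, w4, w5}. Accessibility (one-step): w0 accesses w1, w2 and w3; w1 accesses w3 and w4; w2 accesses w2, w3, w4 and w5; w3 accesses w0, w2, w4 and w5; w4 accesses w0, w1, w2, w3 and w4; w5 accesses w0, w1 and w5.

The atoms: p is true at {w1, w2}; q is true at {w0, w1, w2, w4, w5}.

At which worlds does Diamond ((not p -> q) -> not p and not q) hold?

w0: successors {w1, w2, w3}; (not p -> q) -> not p and not q there: w1:F, w2:F, w3:T. ✓
w1: successors {w3, w4}; (not p -> q) -> not p and not q there: w3:T, w4:F. ✓
w2: successors {w2, w3, w4, w5}; (not p -> q) -> not p and not q there: w2:F, w3:T, w4:F, w5:F. ✓
w3: successors {w0, w2, w4, w5}; (not p -> q) -> not p and not q there: w0:F, w2:F, w4:F, w5:F. ✗
w4: successors {w0, w1, w2, w3, w4}; (not p -> q) -> not p and not q there: w0:F, w1:F, w2:F, w3:T, w4:F. ✓
w5: successors {w0, w1, w5}; (not p -> q) -> not p and not q there: w0:F, w1:F, w5:F. ✗

{w0, w1, w2, w4}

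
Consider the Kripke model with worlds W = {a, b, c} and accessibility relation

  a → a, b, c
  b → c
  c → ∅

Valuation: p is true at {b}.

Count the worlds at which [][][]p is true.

2

a: successors {a, b, c}; [][]p there: a:F, b:T, c:T. ✗
b: successors {c}; [][]p there: c:T. ✓
c: no successors, so [][][]p holds vacuously. ✓
Satisfying worlds: {b, c}.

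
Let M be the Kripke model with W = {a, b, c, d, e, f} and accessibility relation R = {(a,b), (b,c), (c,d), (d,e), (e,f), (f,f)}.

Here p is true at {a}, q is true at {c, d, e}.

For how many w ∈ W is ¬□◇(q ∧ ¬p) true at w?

3

a: □◇(q ∧ ¬p) is T. ✗
b: □◇(q ∧ ¬p) is T. ✗
c: □◇(q ∧ ¬p) is T. ✗
d: □◇(q ∧ ¬p) is F. ✓
e: □◇(q ∧ ¬p) is F. ✓
f: □◇(q ∧ ¬p) is F. ✓
Satisfying worlds: {d, e, f}.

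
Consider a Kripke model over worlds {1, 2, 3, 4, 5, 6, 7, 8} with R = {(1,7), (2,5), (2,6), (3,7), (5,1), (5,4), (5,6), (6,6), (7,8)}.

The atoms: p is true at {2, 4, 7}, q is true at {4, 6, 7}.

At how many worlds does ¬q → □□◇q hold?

1: ¬q is T, □□◇q is F. ✗
2: ¬q is T, □□◇q is F. ✗
3: ¬q is T, □□◇q is F. ✗
4: ¬q is F, □□◇q is T. ✓
5: ¬q is T, □□◇q is F. ✗
6: ¬q is F, □□◇q is T. ✓
7: ¬q is F, □□◇q is T. ✓
8: ¬q is T, □□◇q is T. ✓
Satisfying worlds: {4, 6, 7, 8}.

4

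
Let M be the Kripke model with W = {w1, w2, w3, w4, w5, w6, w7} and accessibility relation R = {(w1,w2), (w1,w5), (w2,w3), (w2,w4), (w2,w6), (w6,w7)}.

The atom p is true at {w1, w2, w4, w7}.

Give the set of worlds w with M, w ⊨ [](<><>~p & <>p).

{w3, w4, w5, w7}

w1: successors {w2, w5}; <><>~p & <>p there: w2:F, w5:F. ✗
w2: successors {w3, w4, w6}; <><>~p & <>p there: w3:F, w4:F, w6:F. ✗
w3: no successors, so [](<><>~p & <>p) holds vacuously. ✓
w4: no successors, so [](<><>~p & <>p) holds vacuously. ✓
w5: no successors, so [](<><>~p & <>p) holds vacuously. ✓
w6: successors {w7}; <><>~p & <>p there: w7:F. ✗
w7: no successors, so [](<><>~p & <>p) holds vacuously. ✓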